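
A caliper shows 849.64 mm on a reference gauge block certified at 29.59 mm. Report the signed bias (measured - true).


Systematic error = measured - true
= 849.64 - 29.59
= 820.0500

820.0500


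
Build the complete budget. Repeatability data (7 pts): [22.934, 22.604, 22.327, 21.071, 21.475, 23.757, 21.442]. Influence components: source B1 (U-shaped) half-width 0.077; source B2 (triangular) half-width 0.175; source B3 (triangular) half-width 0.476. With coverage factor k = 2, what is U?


mean = (22.934 + 22.604 + 22.327 + 21.071 + 21.475 + 23.757 + 21.442) / 7 = 22.23
s = sqrt(sum((x - mean)^2)/(n-1)) = 0.95837362
u_A = s / sqrt(n) = 0.95837362 / sqrt(7) = 0.36223118
u_B1 = 0.077 / sqrt(2) = 0.054447222
u_B2 = 0.175 / sqrt(6) = 0.071443451
u_B3 = 0.476 / sqrt(6) = 0.19432619
uc = sqrt(0.36223118^2 + 0.054447222^2 + 0.071443451^2 + 0.19432619^2) = 0.4207645
U = k * uc = 2 * 0.4207645
U = 0.8415

0.8415


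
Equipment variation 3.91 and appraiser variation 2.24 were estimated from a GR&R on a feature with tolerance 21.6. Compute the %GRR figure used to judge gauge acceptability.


GRR = sqrt(EV^2 + AV^2) = sqrt(3.91^2 + 2.24^2) = 4.5061846
%GRR = GRR / tol * 100 = 4.5061846 / 21.6 * 100
%GRR = 20.8620

20.8620


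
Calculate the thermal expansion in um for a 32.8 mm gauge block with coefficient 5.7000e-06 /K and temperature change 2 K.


dL = L * alpha * dT
= 32.8 * 5.7000e-06 * 2
= 3.7390000e-04 mm
dL_um = 3.7390000e-04 * 1000 = 0.3739 um

0.3739


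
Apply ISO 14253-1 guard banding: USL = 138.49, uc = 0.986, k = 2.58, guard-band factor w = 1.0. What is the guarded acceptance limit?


U = k * uc = 2.58 * 0.986 = 2.54388
guard band g = w * U = 1.0 * 2.54388 = 2.54388
AL = USL - g = 138.49 - 2.54388
AL = 135.9461

135.9461


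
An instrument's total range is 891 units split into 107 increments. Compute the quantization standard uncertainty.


resolution = range / divisions
resolution = 891 / 107 = 8.3271028
u_res = resolution / (2*sqrt(3))
u_res = 8.3271028 / 3.4641016
u_res = 2.4038

2.4038


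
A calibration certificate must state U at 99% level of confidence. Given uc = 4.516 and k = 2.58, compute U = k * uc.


U = k * uc
U = 2.58 * 4.516
U = 11.6513

11.6513


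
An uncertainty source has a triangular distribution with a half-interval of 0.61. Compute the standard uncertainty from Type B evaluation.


u_B = half_width / sqrt(6)
u_B = 0.61 / 2.4494897
u_B = 0.2490

0.2490


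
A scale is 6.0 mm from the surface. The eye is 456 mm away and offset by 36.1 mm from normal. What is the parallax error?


error = h * offset / d
= 6.0 * 36.1 / 456
= 0.4750

0.4750


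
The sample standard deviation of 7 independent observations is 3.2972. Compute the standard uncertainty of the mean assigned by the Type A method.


u_A = s / sqrt(n)
u_A = 3.2972 / sqrt(7)
u_A = 3.2972 / 2.6457513
u_A = 1.2462

1.2462


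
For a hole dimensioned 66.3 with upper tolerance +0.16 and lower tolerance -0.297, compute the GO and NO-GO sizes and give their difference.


GO = nominal - lower_tol (smallest hole = maximum material condition)
GO = 66.3 - 0.297 = 66.003
NO-GO = nominal + upper_tol (largest hole = least material condition)
NO-GO = 66.3 + 0.16 = 66.46
spread = NO-GO - GO = 66.46 - 66.003 = 0.4570

0.4570


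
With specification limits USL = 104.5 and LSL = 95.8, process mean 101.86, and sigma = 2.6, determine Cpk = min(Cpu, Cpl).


Cpu = (USL - mean) / (3*sigma) = (104.5 - 101.86) / (3*2.6) = 0.3385
Cpl = (mean - LSL) / (3*sigma) = (101.86 - 95.8) / (3*2.6) = 0.7769
Cpk = min(Cpu, Cpl) = 0.3385

0.3385


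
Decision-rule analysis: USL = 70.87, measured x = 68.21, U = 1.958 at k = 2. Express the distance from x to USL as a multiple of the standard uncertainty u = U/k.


u = U / k = 1.958 / 2 = 0.979
margin = |USL - x| = |70.87 - 68.21| = 2.66
z = margin / u = 2.66 / 0.979
z = 2.7171

2.7171


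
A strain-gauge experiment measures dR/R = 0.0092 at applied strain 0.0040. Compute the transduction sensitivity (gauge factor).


GF = (dR/R) / epsilon
= 0.0092 / 0.0040
= 2.3000

2.3000


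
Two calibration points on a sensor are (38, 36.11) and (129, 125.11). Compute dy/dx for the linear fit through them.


slope = (y2 - y1) / (x2 - x1)
= (125.11 - 36.11) / (129 - 38)
= 89.0000 / 91
= 0.9780

0.9780


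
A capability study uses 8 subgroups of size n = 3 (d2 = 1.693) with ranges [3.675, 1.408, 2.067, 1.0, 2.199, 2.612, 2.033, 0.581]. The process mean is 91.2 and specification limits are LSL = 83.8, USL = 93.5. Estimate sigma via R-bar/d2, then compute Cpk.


R_bar = (3.675 + 1.408 + 2.067 + 1.0 + 2.199 + 2.612 + 2.033 + 0.581) / 8 = 1.946875
sigma = R_bar / d2 = 1.946875 / 1.693 = 1.1499557
Cp = (USL - LSL)/(6*sigma) = (93.5 - 83.8)/(6*1.1499557) = 1.4059
Cpu = (93.5 - 91.2)/(3*1.1499557) = 0.6667
Cpl = (91.2 - 83.8)/(3*1.1499557) = 2.1450
Cpk = min(Cpu, Cpl) = 0.6667

0.6667


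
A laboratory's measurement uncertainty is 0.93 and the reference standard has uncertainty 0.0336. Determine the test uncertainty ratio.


TUR = u_lab / u_ref
= 0.93 / 0.0336
= 27.6786

27.6786


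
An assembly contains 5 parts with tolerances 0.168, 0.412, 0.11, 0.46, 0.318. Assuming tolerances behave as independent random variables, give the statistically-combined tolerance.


RSS = sqrt(0.168^2 + 0.412^2 + 0.11^2 + 0.46^2 + 0.318^2)
= sqrt(0.522792)
= 0.7230

0.7230


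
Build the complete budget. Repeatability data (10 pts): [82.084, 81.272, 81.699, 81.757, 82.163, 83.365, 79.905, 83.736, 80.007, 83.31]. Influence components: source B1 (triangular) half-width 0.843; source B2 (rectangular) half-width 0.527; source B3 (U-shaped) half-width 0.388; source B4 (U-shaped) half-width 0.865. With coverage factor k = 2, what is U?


mean = (82.084 + 81.272 + 81.699 + 81.757 + 82.163 + 83.365 + 79.905 + 83.736 + 80.007 + 83.31) / 10 = 81.9298
s = sqrt(sum((x - mean)^2)/(n-1)) = 1.3173236
u_A = s / sqrt(n) = 1.3173236 / sqrt(10) = 0.4165743
u_B1 = 0.843 / sqrt(6) = 0.34415331
u_B2 = 0.527 / sqrt(3) = 0.30426359
u_B3 = 0.388 / sqrt(2) = 0.27435743
u_B4 = 0.865 / sqrt(2) = 0.61164737
uc = sqrt(0.4165743^2 + 0.34415331^2 + 0.30426359^2 + 0.27435743^2 + 0.61164737^2) = 0.91320123
U = k * uc = 2 * 0.91320123
U = 1.8264

1.8264


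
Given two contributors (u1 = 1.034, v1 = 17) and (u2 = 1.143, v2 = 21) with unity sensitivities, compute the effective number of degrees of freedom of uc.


uc = sqrt(u1^2 + u2^2) = sqrt(1.034^2 + 1.143^2) = 1.5412998
v_eff = uc^4 / (u1^4/v1 + u2^4/v2)
= 1.5412998^4 / (1.034^4/17 + 1.143^4/21)
= 5.6434995 / 0.14851747
v_eff = 37.9989

37.9989


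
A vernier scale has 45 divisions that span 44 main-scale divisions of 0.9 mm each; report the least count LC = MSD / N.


LC = MSD / n_div
= 0.9 / 45
= 0.0200

0.0200


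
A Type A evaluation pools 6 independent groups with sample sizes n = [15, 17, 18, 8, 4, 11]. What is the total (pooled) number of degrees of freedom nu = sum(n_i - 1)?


nu = sum_i (n_i - 1)
nu = ((15 - 1) + (17 - 1) + (18 - 1) + (8 - 1) + (4 - 1) + (11 - 1))
nu = 14 + 16 + 17 + 7 + 3 + 10
nu = 67

67


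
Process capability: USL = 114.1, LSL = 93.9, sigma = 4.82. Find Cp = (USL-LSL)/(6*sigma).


Cp = (USL - LSL) / (6 * sigma)
= (114.1 - 93.9) / (6 * 4.82)
= 20.2000 / 28.9200
= 0.6985

0.6985


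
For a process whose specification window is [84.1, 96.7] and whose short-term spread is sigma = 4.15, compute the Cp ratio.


Cp = (USL - LSL) / (6 * sigma)
= (96.7 - 84.1) / (6 * 4.15)
= 12.6000 / 24.9000
= 0.5060

0.5060


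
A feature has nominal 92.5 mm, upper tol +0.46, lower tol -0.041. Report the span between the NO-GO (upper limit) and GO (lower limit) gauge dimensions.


GO = nominal - lower_tol (smallest hole = maximum material condition)
GO = 92.5 - 0.041 = 92.459
NO-GO = nominal + upper_tol (largest hole = least material condition)
NO-GO = 92.5 + 0.46 = 92.96
spread = NO-GO - GO = 92.96 - 92.459 = 0.5010

0.5010


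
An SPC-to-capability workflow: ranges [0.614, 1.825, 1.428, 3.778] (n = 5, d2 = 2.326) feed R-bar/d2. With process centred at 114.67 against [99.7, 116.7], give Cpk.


R_bar = (0.614 + 1.825 + 1.428 + 3.778) / 4 = 1.91125
sigma = R_bar / d2 = 1.91125 / 2.326 = 0.8216896
Cp = (USL - LSL)/(6*sigma) = (116.7 - 99.7)/(6*0.8216896) = 3.4482
Cpu = (116.7 - 114.67)/(3*0.8216896) = 0.8235
Cpl = (114.67 - 99.7)/(3*0.8216896) = 6.0729
Cpk = min(Cpu, Cpl) = 0.8235

0.8235


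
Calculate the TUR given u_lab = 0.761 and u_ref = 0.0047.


TUR = u_lab / u_ref
= 0.761 / 0.0047
= 161.9149

161.9149


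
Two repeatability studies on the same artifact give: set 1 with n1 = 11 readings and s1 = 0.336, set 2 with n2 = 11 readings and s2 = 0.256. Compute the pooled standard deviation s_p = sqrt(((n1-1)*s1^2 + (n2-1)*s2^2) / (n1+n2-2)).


s_p = sqrt(((n1-1)*s1^2 + (n2-1)*s2^2) / (n1+n2-2))
numerator = (11-1)*0.336^2 + (11-1)*0.256^2 = 1.12896 + 0.65536 = 1.78432
denominator = 11 + 11 - 2 = 20
s_p^2 = 1.78432 / 20 = 0.089216
s_p = sqrt(0.089216) = 0.2987

0.2987


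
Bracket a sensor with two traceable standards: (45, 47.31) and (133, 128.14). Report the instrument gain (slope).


slope = (y2 - y1) / (x2 - x1)
= (128.14 - 47.31) / (133 - 45)
= 80.8300 / 88
= 0.9185

0.9185


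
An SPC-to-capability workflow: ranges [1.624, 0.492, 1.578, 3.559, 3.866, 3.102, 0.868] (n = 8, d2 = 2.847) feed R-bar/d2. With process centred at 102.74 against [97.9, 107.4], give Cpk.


R_bar = (1.624 + 0.492 + 1.578 + 3.559 + 3.866 + 3.102 + 0.868) / 7 = 2.1555714
sigma = R_bar / d2 = 2.1555714 / 2.847 = 0.75713783
Cp = (USL - LSL)/(6*sigma) = (107.4 - 97.9)/(6*0.75713783) = 2.0912
Cpu = (107.4 - 102.74)/(3*0.75713783) = 2.0516
Cpl = (102.74 - 97.9)/(3*0.75713783) = 2.1308
Cpk = min(Cpu, Cpl) = 2.0516

2.0516


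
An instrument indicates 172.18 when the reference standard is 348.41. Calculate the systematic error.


Systematic error = measured - true
= 172.18 - 348.41
= -176.2300

-176.2300


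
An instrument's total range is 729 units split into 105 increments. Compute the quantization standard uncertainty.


resolution = range / divisions
resolution = 729 / 105 = 6.9428571
u_res = resolution / (2*sqrt(3))
u_res = 6.9428571 / 3.4641016
u_res = 2.0042

2.0042


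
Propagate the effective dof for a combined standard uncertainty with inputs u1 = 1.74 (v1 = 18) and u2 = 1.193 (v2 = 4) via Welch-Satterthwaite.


uc = sqrt(u1^2 + u2^2) = sqrt(1.74^2 + 1.193^2) = 2.1097035
v_eff = uc^4 / (u1^4/v1 + u2^4/v2)
= 2.1097035^4 / (1.74^4/18 + 1.193^4/4)
= 19.810056 / 1.0156517
v_eff = 19.5048

19.5048


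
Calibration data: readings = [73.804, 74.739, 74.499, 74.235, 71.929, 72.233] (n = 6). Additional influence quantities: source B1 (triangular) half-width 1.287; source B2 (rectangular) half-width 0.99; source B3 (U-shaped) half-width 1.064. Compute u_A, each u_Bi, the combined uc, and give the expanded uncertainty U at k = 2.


mean = (73.804 + 74.739 + 74.499 + 74.235 + 71.929 + 72.233) / 6 = 73.57316667
s = sqrt(sum((x - mean)^2)/(n-1)) = 1.2005809
u_A = s / sqrt(n) = 1.2005809 / sqrt(6) = 0.4901351
u_B1 = 1.287 / sqrt(6) = 0.52541555
u_B2 = 0.99 / sqrt(3) = 0.57157677
u_B3 = 1.064 / sqrt(2) = 0.75236162
uc = sqrt(0.4901351^2 + 0.52541555^2 + 0.57157677^2 + 0.75236162^2) = 1.1870307
U = k * uc = 2 * 1.1870307
U = 2.3741

2.3741


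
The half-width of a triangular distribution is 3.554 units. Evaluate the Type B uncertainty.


u_B = half_width / sqrt(6)
u_B = 3.554 / 2.4494897
u_B = 1.4509

1.4509


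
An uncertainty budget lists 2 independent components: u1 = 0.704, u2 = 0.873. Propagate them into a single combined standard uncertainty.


uc = sqrt(0.704^2 + 0.873^2)
uc = sqrt(1.257745)
uc = 1.1215

1.1215


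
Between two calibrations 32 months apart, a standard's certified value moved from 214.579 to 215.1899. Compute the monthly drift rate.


rate = (v2 - v1) / months
= (215.1899 - 214.579) / 32
= 0.6109 / 32
= 0.0191

0.0191


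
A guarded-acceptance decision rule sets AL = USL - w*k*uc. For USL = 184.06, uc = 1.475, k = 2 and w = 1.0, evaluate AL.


U = k * uc = 2 * 1.475 = 2.95
guard band g = w * U = 1.0 * 2.95 = 2.95
AL = USL - g = 184.06 - 2.95
AL = 181.1100

181.1100


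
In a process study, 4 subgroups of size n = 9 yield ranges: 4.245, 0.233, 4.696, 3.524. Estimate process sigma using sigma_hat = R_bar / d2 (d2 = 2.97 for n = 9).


R_bar = (4.245 + 0.233 + 4.696 + 3.524) / 4
R_bar = 12.698 / 4 = 3.1745
sigma_hat = R_bar / d2 = 3.1745 / 2.97 = 1.0689

1.0689


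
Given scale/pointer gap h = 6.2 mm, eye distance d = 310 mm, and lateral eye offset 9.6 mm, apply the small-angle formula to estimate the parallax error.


error = h * offset / d
= 6.2 * 9.6 / 310
= 0.1920

0.1920


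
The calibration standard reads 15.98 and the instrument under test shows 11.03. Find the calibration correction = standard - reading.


Correction = standard - reading
= 15.98 - 11.03
= 4.9500

4.9500


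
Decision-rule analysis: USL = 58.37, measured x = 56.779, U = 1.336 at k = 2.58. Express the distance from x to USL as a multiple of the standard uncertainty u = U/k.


u = U / k = 1.336 / 2.58 = 0.51782946
margin = |USL - x| = |58.37 - 56.779| = 1.591
z = margin / u = 1.591 / 0.51782946
z = 3.0724

3.0724


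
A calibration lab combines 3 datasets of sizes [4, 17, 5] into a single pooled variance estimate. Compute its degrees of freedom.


nu = sum_i (n_i - 1)
nu = ((4 - 1) + (17 - 1) + (5 - 1))
nu = 3 + 16 + 4
nu = 23

23


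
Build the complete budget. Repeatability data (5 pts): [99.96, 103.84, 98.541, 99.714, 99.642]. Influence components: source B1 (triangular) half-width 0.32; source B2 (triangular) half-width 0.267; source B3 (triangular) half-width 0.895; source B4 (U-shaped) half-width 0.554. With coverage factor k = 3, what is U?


mean = (99.96 + 103.84 + 98.541 + 99.714 + 99.642) / 5 = 100.3394
s = sqrt(sum((x - mean)^2)/(n-1)) = 2.0316175
u_A = s / sqrt(n) = 2.0316175 / sqrt(5) = 0.90856697
u_B1 = 0.32 / sqrt(6) = 0.13063945
u_B2 = 0.267 / sqrt(6) = 0.10900229
u_B3 = 0.895 / sqrt(6) = 0.36538222
u_B4 = 0.554 / sqrt(2) = 0.39173716
uc = sqrt(0.90856697^2 + 0.13063945^2 + 0.10900229^2 + 0.36538222^2 + 0.39173716^2) = 1.0683652
U = k * uc = 3 * 1.0683652
U = 3.2051

3.2051


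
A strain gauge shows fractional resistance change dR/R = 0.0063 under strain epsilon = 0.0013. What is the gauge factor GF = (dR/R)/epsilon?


GF = (dR/R) / epsilon
= 0.0063 / 0.0013
= 4.8462

4.8462


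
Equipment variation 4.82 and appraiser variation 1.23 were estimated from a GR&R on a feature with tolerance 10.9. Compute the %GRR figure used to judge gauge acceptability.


GRR = sqrt(EV^2 + AV^2) = sqrt(4.82^2 + 1.23^2) = 4.9744648
%GRR = GRR / tol * 100 = 4.9744648 / 10.9 * 100
%GRR = 45.6373

45.6373


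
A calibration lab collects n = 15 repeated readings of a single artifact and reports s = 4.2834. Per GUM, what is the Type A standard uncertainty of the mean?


u_A = s / sqrt(n)
u_A = 4.2834 / sqrt(15)
u_A = 4.2834 / 3.8729833
u_A = 1.1060

1.1060


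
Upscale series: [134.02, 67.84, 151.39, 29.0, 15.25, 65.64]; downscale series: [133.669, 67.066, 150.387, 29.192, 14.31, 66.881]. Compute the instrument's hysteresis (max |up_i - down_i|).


|134.02 - 133.669| = 0.3510
|67.84 - 67.066| = 0.7740
|151.39 - 150.387| = 1.0030
|29.0 - 29.192| = 0.1920
|15.25 - 14.31| = 0.9400
|65.64 - 66.881| = 1.2410
hysteresis = max(diffs) = 1.2410

1.2410


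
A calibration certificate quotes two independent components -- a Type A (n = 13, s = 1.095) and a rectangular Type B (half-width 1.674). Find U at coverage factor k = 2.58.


u_A = s / sqrt(n) = 1.095 / sqrt(13) = 0.30369836
u_B = half_width / sqrt(3) = 1.674 / sqrt(3) = 0.96648435
uc = sqrt(u_A^2 + u_B^2) = sqrt(0.30369836^2 + 0.96648435^2) = 1.0130768
U = k * uc = 2.58 * 1.0130768
U = 2.6137

2.6137


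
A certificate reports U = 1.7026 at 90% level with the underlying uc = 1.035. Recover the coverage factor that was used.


k = U / uc
k = 1.7026 / 1.035
k = 1.645

1.645


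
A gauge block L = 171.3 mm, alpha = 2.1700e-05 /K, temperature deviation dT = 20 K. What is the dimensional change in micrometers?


dL = L * alpha * dT
= 171.3 * 2.1700e-05 * 20
= 0.0743442 mm
dL_um = 0.0743442 * 1000 = 74.3442 um

74.3442


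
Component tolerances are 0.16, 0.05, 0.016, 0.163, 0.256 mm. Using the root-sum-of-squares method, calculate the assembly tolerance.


RSS = sqrt(0.16^2 + 0.05^2 + 0.016^2 + 0.163^2 + 0.256^2)
= sqrt(0.120461)
= 0.3471

0.3471


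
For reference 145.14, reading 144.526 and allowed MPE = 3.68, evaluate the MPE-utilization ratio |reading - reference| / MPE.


e = indication - reference = 144.526 - 145.14 = -0.6140
|e| = 0.6140
ratio = |e| / MPE = 0.6140 / 3.68
ratio = 0.1668

0.1668


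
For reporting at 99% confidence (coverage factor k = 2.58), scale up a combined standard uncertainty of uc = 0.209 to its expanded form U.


U = k * uc
U = 2.58 * 0.209
U = 0.5392

0.5392


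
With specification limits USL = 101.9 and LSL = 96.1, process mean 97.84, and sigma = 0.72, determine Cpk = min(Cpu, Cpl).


Cpu = (USL - mean) / (3*sigma) = (101.9 - 97.84) / (3*0.72) = 1.8796
Cpl = (mean - LSL) / (3*sigma) = (97.84 - 96.1) / (3*0.72) = 0.8056
Cpk = min(Cpu, Cpl) = 0.8056

0.8056


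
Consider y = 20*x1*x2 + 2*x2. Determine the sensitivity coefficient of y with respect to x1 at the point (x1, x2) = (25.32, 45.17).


y = 20*x1*x2 + 2*x2
dy/dx1 = 20*x2
Evaluate at x2 = 45.17: c1 = 20 * 45.17
c1 = 903.4000

903.4000


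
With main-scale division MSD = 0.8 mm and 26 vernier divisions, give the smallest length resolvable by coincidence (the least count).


LC = MSD / n_div
= 0.8 / 26
= 0.0308

0.0308


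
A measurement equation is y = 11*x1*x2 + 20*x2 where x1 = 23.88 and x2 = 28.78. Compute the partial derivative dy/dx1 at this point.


y = 11*x1*x2 + 20*x2
dy/dx1 = 11*x2
Evaluate at x2 = 28.78: c1 = 11 * 28.78
c1 = 316.5800

316.5800


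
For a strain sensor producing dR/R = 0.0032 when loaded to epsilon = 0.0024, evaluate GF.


GF = (dR/R) / epsilon
= 0.0032 / 0.0024
= 1.3333

1.3333


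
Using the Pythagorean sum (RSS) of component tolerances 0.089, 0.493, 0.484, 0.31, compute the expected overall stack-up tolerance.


RSS = sqrt(0.089^2 + 0.493^2 + 0.484^2 + 0.31^2)
= sqrt(0.581326)
= 0.7624

0.7624


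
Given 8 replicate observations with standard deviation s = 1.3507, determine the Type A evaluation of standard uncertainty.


u_A = s / sqrt(n)
u_A = 1.3507 / sqrt(8)
u_A = 1.3507 / 2.8284271
u_A = 0.4775

0.4775


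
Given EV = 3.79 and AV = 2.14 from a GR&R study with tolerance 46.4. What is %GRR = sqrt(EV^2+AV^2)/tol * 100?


GRR = sqrt(EV^2 + AV^2) = sqrt(3.79^2 + 2.14^2) = 4.3524361
%GRR = GRR / tol * 100 = 4.3524361 / 46.4 * 100
%GRR = 9.3803

9.3803


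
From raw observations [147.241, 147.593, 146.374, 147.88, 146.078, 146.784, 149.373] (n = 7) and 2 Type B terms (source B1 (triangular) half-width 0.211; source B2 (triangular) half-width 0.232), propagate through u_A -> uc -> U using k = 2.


mean = (147.241 + 147.593 + 146.374 + 147.88 + 146.078 + 146.784 + 149.373) / 7 = 147.3318571
s = sqrt(sum((x - mean)^2)/(n-1)) = 1.1055143
u_A = s / sqrt(n) = 1.1055143 / sqrt(7) = 0.41784513
u_B1 = 0.211 / sqrt(6) = 0.086140389
u_B2 = 0.232 / sqrt(6) = 0.094713603
uc = sqrt(0.41784513^2 + 0.086140389^2 + 0.094713603^2) = 0.43701875
U = k * uc = 2 * 0.43701875
U = 0.8740

0.8740


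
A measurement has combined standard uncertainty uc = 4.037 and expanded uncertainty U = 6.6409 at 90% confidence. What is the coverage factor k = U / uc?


k = U / uc
k = 6.6409 / 4.037
k = 1.645

1.645


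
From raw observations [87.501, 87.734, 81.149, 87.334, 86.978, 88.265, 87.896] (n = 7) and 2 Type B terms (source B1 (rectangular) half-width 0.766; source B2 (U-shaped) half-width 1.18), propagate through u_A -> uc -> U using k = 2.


mean = (87.501 + 87.734 + 81.149 + 87.334 + 86.978 + 88.265 + 87.896) / 7 = 86.69385714
s = sqrt(sum((x - mean)^2)/(n-1)) = 2.4793472
u_A = s / sqrt(n) = 2.4793472 / sqrt(7) = 0.93710516
u_B1 = 0.766 / sqrt(3) = 0.44225031
u_B2 = 1.18 / sqrt(2) = 0.834386
uc = sqrt(0.93710516^2 + 0.44225031^2 + 0.834386^2) = 1.3303952
U = k * uc = 2 * 1.3303952
U = 2.6608

2.6608


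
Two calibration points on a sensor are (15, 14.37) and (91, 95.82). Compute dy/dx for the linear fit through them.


slope = (y2 - y1) / (x2 - x1)
= (95.82 - 14.37) / (91 - 15)
= 81.4500 / 76
= 1.0717

1.0717


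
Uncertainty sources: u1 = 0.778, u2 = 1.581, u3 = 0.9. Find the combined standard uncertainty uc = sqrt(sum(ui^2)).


uc = sqrt(0.778^2 + 1.581^2 + 0.9^2)
uc = sqrt(3.914845)
uc = 1.9786

1.9786


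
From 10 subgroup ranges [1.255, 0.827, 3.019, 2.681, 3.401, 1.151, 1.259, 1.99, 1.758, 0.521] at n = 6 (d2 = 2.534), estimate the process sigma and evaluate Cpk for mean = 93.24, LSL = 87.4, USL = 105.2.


R_bar = (1.255 + 0.827 + 3.019 + 2.681 + 3.401 + 1.151 + 1.259 + 1.99 + 1.758 + 0.521) / 10 = 1.7862
sigma = R_bar / d2 = 1.7862 / 2.534 = 0.70489345
Cp = (USL - LSL)/(6*sigma) = (105.2 - 87.4)/(6*0.70489345) = 4.2087
Cpu = (105.2 - 93.24)/(3*0.70489345) = 5.6557
Cpl = (93.24 - 87.4)/(3*0.70489345) = 2.7616
Cpk = min(Cpu, Cpl) = 2.7616

2.7616


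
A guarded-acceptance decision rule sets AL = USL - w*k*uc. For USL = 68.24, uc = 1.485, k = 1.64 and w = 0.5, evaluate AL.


U = k * uc = 1.64 * 1.485 = 2.4354
guard band g = w * U = 0.5 * 2.4354 = 1.2177
AL = USL - g = 68.24 - 1.2177
AL = 67.0223

67.0223


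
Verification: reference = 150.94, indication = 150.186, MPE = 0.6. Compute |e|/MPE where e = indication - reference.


e = indication - reference = 150.186 - 150.94 = -0.7540
|e| = 0.7540
ratio = |e| / MPE = 0.7540 / 0.6
ratio = 1.2567

1.2567


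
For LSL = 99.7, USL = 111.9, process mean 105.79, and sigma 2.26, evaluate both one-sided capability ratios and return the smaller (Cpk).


Cpu = (USL - mean) / (3*sigma) = (111.9 - 105.79) / (3*2.26) = 0.9012
Cpl = (mean - LSL) / (3*sigma) = (105.79 - 99.7) / (3*2.26) = 0.8982
Cpk = min(Cpu, Cpl) = 0.8982

0.8982


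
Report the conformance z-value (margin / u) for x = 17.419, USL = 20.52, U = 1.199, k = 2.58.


u = U / k = 1.199 / 2.58 = 0.46472868
margin = |USL - x| = |20.52 - 17.419| = 3.101
z = margin / u = 3.101 / 0.46472868
z = 6.6727

6.6727


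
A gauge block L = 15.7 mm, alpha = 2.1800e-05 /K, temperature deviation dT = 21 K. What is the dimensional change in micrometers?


dL = L * alpha * dT
= 15.7 * 2.1800e-05 * 21
= 0.0071875 mm
dL_um = 0.0071875 * 1000 = 7.1875 um

7.1875


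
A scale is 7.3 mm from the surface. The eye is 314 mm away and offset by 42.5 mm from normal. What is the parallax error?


error = h * offset / d
= 7.3 * 42.5 / 314
= 0.9881

0.9881


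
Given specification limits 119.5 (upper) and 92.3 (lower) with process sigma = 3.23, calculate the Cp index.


Cp = (USL - LSL) / (6 * sigma)
= (119.5 - 92.3) / (6 * 3.23)
= 27.2000 / 19.3800
= 1.4035

1.4035


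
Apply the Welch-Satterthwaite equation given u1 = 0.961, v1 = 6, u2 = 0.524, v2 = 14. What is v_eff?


uc = sqrt(u1^2 + u2^2) = sqrt(0.961^2 + 0.524^2) = 1.0945762
v_eff = uc^4 / (u1^4/v1 + u2^4/v2)
= 1.0945762^4 / (0.961^4/6 + 0.524^4/14)
= 1.4354366 / 0.14753365
v_eff = 9.7296

9.7296


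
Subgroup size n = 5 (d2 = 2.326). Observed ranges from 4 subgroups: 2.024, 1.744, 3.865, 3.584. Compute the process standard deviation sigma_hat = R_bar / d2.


R_bar = (2.024 + 1.744 + 3.865 + 3.584) / 4
R_bar = 11.217 / 4 = 2.80425
sigma_hat = R_bar / d2 = 2.80425 / 2.326 = 1.2056

1.2056


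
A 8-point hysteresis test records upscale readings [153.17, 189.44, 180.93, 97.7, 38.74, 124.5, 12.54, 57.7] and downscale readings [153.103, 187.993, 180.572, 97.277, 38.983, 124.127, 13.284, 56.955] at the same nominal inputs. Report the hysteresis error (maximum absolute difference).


|153.17 - 153.103| = 0.0670
|189.44 - 187.993| = 1.4470
|180.93 - 180.572| = 0.3580
|97.7 - 97.277| = 0.4230
|38.74 - 38.983| = 0.2430
|124.5 - 124.127| = 0.3730
|12.54 - 13.284| = 0.7440
|57.7 - 56.955| = 0.7450
hysteresis = max(diffs) = 1.4470

1.4470


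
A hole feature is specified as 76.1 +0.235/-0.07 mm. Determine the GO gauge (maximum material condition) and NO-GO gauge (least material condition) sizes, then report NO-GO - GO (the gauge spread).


GO = nominal - lower_tol (smallest hole = maximum material condition)
GO = 76.1 - 0.07 = 76.03
NO-GO = nominal + upper_tol (largest hole = least material condition)
NO-GO = 76.1 + 0.235 = 76.335
spread = NO-GO - GO = 76.335 - 76.03 = 0.3050

0.3050


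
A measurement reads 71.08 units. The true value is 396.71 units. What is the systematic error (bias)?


Systematic error = measured - true
= 71.08 - 396.71
= -325.6300

-325.6300


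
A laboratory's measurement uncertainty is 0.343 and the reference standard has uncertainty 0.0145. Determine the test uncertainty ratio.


TUR = u_lab / u_ref
= 0.343 / 0.0145
= 23.6552

23.6552


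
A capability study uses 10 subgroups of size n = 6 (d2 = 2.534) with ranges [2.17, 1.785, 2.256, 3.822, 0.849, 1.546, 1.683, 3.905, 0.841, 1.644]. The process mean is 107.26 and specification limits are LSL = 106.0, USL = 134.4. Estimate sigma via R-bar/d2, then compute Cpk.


R_bar = (2.17 + 1.785 + 2.256 + 3.822 + 0.849 + 1.546 + 1.683 + 3.905 + 0.841 + 1.644) / 10 = 2.0501
sigma = R_bar / d2 = 2.0501 / 2.534 = 0.8090371
Cp = (USL - LSL)/(6*sigma) = (134.4 - 106.0)/(6*0.8090371) = 5.8506
Cpu = (134.4 - 107.26)/(3*0.8090371) = 11.1820
Cpl = (107.26 - 106.0)/(3*0.8090371) = 0.5191
Cpk = min(Cpu, Cpl) = 0.5191

0.5191


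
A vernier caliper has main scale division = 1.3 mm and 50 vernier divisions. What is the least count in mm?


LC = MSD / n_div
= 1.3 / 50
= 0.0260

0.0260


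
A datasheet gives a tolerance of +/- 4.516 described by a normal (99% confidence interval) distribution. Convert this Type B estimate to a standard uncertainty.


u_B = half_width / 2.576
u_B = 4.516 / 2.576
u_B = 1.7531

1.7531


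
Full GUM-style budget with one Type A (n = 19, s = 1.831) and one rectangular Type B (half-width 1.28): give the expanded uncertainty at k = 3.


u_A = s / sqrt(n) = 1.831 / sqrt(19) = 0.42006021
u_B = half_width / sqrt(3) = 1.28 / sqrt(3) = 0.73900834
uc = sqrt(u_A^2 + u_B^2) = sqrt(0.42006021^2 + 0.73900834^2) = 0.85004936
U = k * uc = 3 * 0.85004936
U = 2.5501

2.5501


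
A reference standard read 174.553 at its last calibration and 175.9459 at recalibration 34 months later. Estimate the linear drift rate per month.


rate = (v2 - v1) / months
= (175.9459 - 174.553) / 34
= 1.3929 / 34
= 0.0410

0.0410


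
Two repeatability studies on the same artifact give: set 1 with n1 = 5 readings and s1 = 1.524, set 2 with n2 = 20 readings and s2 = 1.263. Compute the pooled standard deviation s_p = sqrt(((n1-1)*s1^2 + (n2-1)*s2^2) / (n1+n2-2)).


s_p = sqrt(((n1-1)*s1^2 + (n2-1)*s2^2) / (n1+n2-2))
numerator = (5-1)*1.524^2 + (20-1)*1.263^2 = 9.290304 + 30.308211 = 39.598515
denominator = 5 + 20 - 2 = 23
s_p^2 = 39.598515 / 23 = 1.7216746
s_p = sqrt(1.7216746) = 1.3121

1.3121


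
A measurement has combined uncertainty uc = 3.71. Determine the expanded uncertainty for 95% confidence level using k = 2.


U = k * uc
U = 2 * 3.71
U = 7.4200

7.4200


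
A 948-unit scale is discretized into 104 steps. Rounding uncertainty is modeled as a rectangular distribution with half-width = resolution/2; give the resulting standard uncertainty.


resolution = range / divisions
resolution = 948 / 104 = 9.1153846
u_res = resolution / (2*sqrt(3))
u_res = 9.1153846 / 3.4641016
u_res = 2.6314

2.6314


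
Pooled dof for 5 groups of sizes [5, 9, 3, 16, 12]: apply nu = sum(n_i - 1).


nu = sum_i (n_i - 1)
nu = ((5 - 1) + (9 - 1) + (3 - 1) + (16 - 1) + (12 - 1))
nu = 4 + 8 + 2 + 15 + 11
nu = 40

40


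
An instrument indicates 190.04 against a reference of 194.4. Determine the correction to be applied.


Correction = standard - reading
= 194.4 - 190.04
= 4.3600

4.3600


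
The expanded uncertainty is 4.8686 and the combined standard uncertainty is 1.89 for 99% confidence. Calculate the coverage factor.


k = U / uc
k = 4.8686 / 1.89
k = 2.576

2.576


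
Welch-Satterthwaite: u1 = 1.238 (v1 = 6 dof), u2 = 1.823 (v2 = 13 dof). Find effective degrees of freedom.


uc = sqrt(u1^2 + u2^2) = sqrt(1.238^2 + 1.823^2) = 2.2036272
v_eff = uc^4 / (u1^4/v1 + u2^4/v2)
= 2.2036272^4 / (1.238^4/6 + 1.823^4/13)
= 23.580472 / 1.2410777
v_eff = 19.0000

19.0000


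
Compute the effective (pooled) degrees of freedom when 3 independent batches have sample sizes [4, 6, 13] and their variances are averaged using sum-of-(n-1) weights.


nu = sum_i (n_i - 1)
nu = ((4 - 1) + (6 - 1) + (13 - 1))
nu = 3 + 5 + 12
nu = 20

20


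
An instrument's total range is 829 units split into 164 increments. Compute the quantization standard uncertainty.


resolution = range / divisions
resolution = 829 / 164 = 5.054878
u_res = resolution / (2*sqrt(3))
u_res = 5.054878 / 3.4641016
u_res = 1.4592

1.4592


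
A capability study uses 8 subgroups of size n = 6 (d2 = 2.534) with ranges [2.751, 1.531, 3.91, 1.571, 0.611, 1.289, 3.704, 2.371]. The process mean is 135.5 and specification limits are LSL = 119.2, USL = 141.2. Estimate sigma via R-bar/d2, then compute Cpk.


R_bar = (2.751 + 1.531 + 3.91 + 1.571 + 0.611 + 1.289 + 3.704 + 2.371) / 8 = 2.21725
sigma = R_bar / d2 = 2.21725 / 2.534 = 0.875
Cp = (USL - LSL)/(6*sigma) = (141.2 - 119.2)/(6*0.875) = 4.1905
Cpu = (141.2 - 135.5)/(3*0.875) = 2.1714
Cpl = (135.5 - 119.2)/(3*0.875) = 6.2095
Cpk = min(Cpu, Cpl) = 2.1714

2.1714


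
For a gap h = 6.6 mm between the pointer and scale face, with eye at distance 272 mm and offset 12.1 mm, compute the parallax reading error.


error = h * offset / d
= 6.6 * 12.1 / 272
= 0.2936

0.2936


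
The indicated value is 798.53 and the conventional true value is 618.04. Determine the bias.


Systematic error = measured - true
= 798.53 - 618.04
= 180.4900

180.4900


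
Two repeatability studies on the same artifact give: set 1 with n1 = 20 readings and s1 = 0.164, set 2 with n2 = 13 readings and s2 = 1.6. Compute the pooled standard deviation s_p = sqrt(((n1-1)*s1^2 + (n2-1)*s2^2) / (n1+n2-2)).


s_p = sqrt(((n1-1)*s1^2 + (n2-1)*s2^2) / (n1+n2-2))
numerator = (20-1)*0.164^2 + (13-1)*1.6^2 = 0.511024 + 30.72 = 31.231024
denominator = 20 + 13 - 2 = 31
s_p^2 = 31.231024 / 31 = 1.0074524
s_p = sqrt(1.0074524) = 1.0037

1.0037


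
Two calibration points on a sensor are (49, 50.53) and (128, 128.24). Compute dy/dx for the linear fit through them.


slope = (y2 - y1) / (x2 - x1)
= (128.24 - 50.53) / (128 - 49)
= 77.7100 / 79
= 0.9837

0.9837


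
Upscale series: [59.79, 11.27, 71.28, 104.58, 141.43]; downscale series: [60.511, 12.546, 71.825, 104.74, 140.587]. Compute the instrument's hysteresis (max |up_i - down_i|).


|59.79 - 60.511| = 0.7210
|11.27 - 12.546| = 1.2760
|71.28 - 71.825| = 0.5450
|104.58 - 104.74| = 0.1600
|141.43 - 140.587| = 0.8430
hysteresis = max(diffs) = 1.2760

1.2760


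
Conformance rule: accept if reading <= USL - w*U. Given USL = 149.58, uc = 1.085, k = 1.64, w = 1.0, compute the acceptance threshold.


U = k * uc = 1.64 * 1.085 = 1.7794
guard band g = w * U = 1.0 * 1.7794 = 1.7794
AL = USL - g = 149.58 - 1.7794
AL = 147.8006

147.8006


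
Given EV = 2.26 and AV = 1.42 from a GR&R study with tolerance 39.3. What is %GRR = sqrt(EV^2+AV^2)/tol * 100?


GRR = sqrt(EV^2 + AV^2) = sqrt(2.26^2 + 1.42^2) = 2.6690822
%GRR = GRR / tol * 100 = 2.6690822 / 39.3 * 100
%GRR = 6.7916

6.7916


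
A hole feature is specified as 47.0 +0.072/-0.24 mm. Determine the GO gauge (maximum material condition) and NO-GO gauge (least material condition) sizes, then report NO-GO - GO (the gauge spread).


GO = nominal - lower_tol (smallest hole = maximum material condition)
GO = 47.0 - 0.24 = 46.76
NO-GO = nominal + upper_tol (largest hole = least material condition)
NO-GO = 47.0 + 0.072 = 47.072
spread = NO-GO - GO = 47.072 - 46.76 = 0.3120

0.3120


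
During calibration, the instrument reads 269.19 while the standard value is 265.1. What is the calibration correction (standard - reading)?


Correction = standard - reading
= 265.1 - 269.19
= -4.0900

-4.0900


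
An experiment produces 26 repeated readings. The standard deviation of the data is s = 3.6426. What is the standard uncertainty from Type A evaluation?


u_A = s / sqrt(n)
u_A = 3.6426 / sqrt(26)
u_A = 3.6426 / 5.0990195
u_A = 0.7144

0.7144


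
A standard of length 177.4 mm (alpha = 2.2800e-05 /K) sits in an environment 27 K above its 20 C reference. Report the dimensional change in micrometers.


dL = L * alpha * dT
= 177.4 * 2.2800e-05 * 27
= 0.1092074 mm
dL_um = 0.1092074 * 1000 = 109.2074 um

109.2074


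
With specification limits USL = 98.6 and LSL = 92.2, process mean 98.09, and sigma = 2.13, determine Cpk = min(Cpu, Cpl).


Cpu = (USL - mean) / (3*sigma) = (98.6 - 98.09) / (3*2.13) = 0.0798
Cpl = (mean - LSL) / (3*sigma) = (98.09 - 92.2) / (3*2.13) = 0.9218
Cpk = min(Cpu, Cpl) = 0.0798

0.0798


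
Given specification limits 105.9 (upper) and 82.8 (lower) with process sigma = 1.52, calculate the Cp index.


Cp = (USL - LSL) / (6 * sigma)
= (105.9 - 82.8) / (6 * 1.52)
= 23.1000 / 9.1200
= 2.5329

2.5329


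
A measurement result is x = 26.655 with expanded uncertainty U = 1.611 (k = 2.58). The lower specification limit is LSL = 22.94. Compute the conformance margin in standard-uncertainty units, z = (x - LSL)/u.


u = U / k = 1.611 / 2.58 = 0.6244186
margin = |LSL - x| = |22.94 - 26.655| = 3.715
z = margin / u = 3.715 / 0.6244186
z = 5.9495

5.9495


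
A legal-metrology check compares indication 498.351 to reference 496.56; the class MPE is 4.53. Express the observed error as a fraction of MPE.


e = indication - reference = 498.351 - 496.56 = 1.7910
|e| = 1.7910
ratio = |e| / MPE = 1.7910 / 4.53
ratio = 0.3954

0.3954


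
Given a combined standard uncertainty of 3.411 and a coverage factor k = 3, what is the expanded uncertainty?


U = k * uc
U = 3 * 3.411
U = 10.2330

10.2330


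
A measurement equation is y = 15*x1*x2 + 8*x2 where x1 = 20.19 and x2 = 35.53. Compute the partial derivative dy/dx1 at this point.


y = 15*x1*x2 + 8*x2
dy/dx1 = 15*x2
Evaluate at x2 = 35.53: c1 = 15 * 35.53
c1 = 532.9500

532.9500


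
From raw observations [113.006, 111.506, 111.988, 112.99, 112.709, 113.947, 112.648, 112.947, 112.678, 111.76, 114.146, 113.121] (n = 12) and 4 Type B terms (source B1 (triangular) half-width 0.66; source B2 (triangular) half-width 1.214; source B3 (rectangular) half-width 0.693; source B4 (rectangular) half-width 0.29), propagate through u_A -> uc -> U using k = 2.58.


mean = (113.006 + 111.506 + 111.988 + 112.99 + 112.709 + 113.947 + 112.648 + 112.947 + 112.678 + 111.76 + 114.146 + 113.121) / 12 = 112.7871667
s = sqrt(sum((x - mean)^2)/(n-1)) = 0.78567768
u_A = s / sqrt(n) = 0.78567768 / sqrt(12) = 0.22680561
u_B1 = 0.66 / sqrt(6) = 0.26944387
u_B2 = 1.214 / sqrt(6) = 0.49561342
u_B3 = 0.693 / sqrt(3) = 0.40010374
u_B4 = 0.29 / sqrt(3) = 0.16743158
uc = sqrt(0.22680561^2 + 0.26944387^2 + 0.49561342^2 + 0.40010374^2 + 0.16743158^2) = 0.74685325
U = k * uc = 2.58 * 0.74685325
U = 1.9269

1.9269


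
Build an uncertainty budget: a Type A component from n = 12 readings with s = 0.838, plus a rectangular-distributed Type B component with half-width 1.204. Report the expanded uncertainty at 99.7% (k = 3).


u_A = s / sqrt(n) = 0.838 / sqrt(12) = 0.24190976
u_B = half_width / sqrt(3) = 1.204 / sqrt(3) = 0.69512972
uc = sqrt(u_A^2 + u_B^2) = sqrt(0.24190976^2 + 0.69512972^2) = 0.73602015
U = k * uc = 3 * 0.73602015
U = 2.2081

2.2081


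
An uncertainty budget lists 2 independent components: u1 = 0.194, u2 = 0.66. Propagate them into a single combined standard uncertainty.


uc = sqrt(0.194^2 + 0.66^2)
uc = sqrt(0.473236)
uc = 0.6879

0.6879


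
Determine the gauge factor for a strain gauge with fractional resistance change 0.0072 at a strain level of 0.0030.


GF = (dR/R) / epsilon
= 0.0072 / 0.0030
= 2.4000

2.4000


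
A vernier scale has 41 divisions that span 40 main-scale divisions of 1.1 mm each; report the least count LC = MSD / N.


LC = MSD / n_div
= 1.1 / 41
= 0.0268

0.0268


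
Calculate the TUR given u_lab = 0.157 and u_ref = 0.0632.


TUR = u_lab / u_ref
= 0.157 / 0.0632
= 2.4842

2.4842


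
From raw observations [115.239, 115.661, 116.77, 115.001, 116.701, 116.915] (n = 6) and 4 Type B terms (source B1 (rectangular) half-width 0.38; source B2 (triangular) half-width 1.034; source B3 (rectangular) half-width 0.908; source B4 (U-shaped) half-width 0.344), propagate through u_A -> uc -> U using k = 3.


mean = (115.239 + 115.661 + 116.77 + 115.001 + 116.701 + 116.915) / 6 = 116.0478333
s = sqrt(sum((x - mean)^2)/(n-1)) = 0.84850938
u_A = s / sqrt(n) = 0.84850938 / sqrt(6) = 0.3464025
u_B1 = 0.38 / sqrt(3) = 0.2193931
u_B2 = 1.034 / sqrt(6) = 0.42212873
u_B3 = 0.908 / sqrt(3) = 0.52423404
u_B4 = 0.344 / sqrt(2) = 0.24324473
uc = sqrt(0.3464025^2 + 0.2193931^2 + 0.42212873^2 + 0.52423404^2 + 0.24324473^2) = 0.82480908
U = k * uc = 3 * 0.82480908
U = 2.4744

2.4744


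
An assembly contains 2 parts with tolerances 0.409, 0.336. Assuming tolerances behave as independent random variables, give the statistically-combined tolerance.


RSS = sqrt(0.409^2 + 0.336^2)
= sqrt(0.280177)
= 0.5293

0.5293


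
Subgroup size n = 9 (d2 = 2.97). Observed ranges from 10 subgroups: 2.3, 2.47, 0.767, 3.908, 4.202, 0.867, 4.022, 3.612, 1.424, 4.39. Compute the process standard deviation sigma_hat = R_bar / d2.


R_bar = (2.3 + 2.47 + 0.767 + 3.908 + 4.202 + 0.867 + 4.022 + 3.612 + 1.424 + 4.39) / 10
R_bar = 27.962 / 10 = 2.7962
sigma_hat = R_bar / d2 = 2.7962 / 2.97 = 0.9415

0.9415


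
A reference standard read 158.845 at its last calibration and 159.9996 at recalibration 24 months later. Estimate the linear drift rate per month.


rate = (v2 - v1) / months
= (159.9996 - 158.845) / 24
= 1.1546 / 24
= 0.0481

0.0481


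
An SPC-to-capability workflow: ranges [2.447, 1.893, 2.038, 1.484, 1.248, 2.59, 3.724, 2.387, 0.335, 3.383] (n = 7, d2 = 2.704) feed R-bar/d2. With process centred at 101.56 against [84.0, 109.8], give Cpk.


R_bar = (2.447 + 1.893 + 2.038 + 1.484 + 1.248 + 2.59 + 3.724 + 2.387 + 0.335 + 3.383) / 10 = 2.1529
sigma = R_bar / d2 = 2.1529 / 2.704 = 0.79619083
Cp = (USL - LSL)/(6*sigma) = (109.8 - 84.0)/(6*0.79619083) = 5.4007
Cpu = (109.8 - 101.56)/(3*0.79619083) = 3.4498
Cpl = (101.56 - 84.0)/(3*0.79619083) = 7.3517
Cpk = min(Cpu, Cpl) = 3.4498

3.4498


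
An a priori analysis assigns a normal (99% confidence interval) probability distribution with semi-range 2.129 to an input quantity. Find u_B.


u_B = half_width / 2.576
u_B = 2.129 / 2.576
u_B = 0.8265

0.8265


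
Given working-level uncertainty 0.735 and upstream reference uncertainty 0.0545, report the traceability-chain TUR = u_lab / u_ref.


TUR = u_lab / u_ref
= 0.735 / 0.0545
= 13.4862

13.4862


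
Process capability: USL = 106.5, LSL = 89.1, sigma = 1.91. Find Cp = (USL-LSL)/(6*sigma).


Cp = (USL - LSL) / (6 * sigma)
= (106.5 - 89.1) / (6 * 1.91)
= 17.4000 / 11.4600
= 1.5183

1.5183


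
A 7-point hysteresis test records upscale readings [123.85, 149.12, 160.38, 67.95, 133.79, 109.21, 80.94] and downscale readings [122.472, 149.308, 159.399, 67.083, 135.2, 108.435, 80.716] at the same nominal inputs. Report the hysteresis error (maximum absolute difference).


|123.85 - 122.472| = 1.3780
|149.12 - 149.308| = 0.1880
|160.38 - 159.399| = 0.9810
|67.95 - 67.083| = 0.8670
|133.79 - 135.2| = 1.4100
|109.21 - 108.435| = 0.7750
|80.94 - 80.716| = 0.2240
hysteresis = max(diffs) = 1.4100

1.4100
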